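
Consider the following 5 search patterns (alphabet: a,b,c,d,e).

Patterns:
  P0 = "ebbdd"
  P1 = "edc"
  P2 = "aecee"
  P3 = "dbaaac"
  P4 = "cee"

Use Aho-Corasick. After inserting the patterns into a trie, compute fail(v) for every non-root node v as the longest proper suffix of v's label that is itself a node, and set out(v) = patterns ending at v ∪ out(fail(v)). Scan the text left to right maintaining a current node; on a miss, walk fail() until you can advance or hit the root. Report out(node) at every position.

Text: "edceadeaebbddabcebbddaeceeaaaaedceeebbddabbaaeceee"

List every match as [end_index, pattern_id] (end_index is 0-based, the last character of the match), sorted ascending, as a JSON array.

Construct AC machine:
Trie nodes:
  0='ε' goto a→8 c→19 d→13 e→1
  1='e' goto b→2 d→6
  2='eb' goto b→3
  3='ebb' goto d→4
  4='ebbd' goto d→5
  5='ebbdd' goto ·  [P0 ends]
  6='ed' goto c→7
  7='edc' goto ·  [P1 ends]
  8='a' goto e→9
  9='ae' goto c→10
  10='aec' goto e→11
  11='aece' goto e→12
  12='aecee' goto ·  [P2 ends]
  13='d' goto b→14
  14='db' goto a→15
  15='dba' goto a→16
  16='dbaa' goto a→17
  17='dbaaa' goto c→18
  18='dbaaac' goto ·  [P3 ends]
  19='c' goto e→20
  20='ce' goto e→21
  21='cee' goto ·  [P4 ends]

Failure links (BFS by depth):
  fail(1) 'e': from fail(0)=0 chase 'e': 0 ⇒ 0;  out=∅∪out(0)=∅
  fail(8) 'a': from fail(0)=0 chase 'a': 0 ⇒ 0;  out=∅∪out(0)=∅
  fail(13) 'd': from fail(0)=0 chase 'd': 0 ⇒ 0;  out=∅∪out(0)=∅
  fail(19) 'c': from fail(0)=0 chase 'c': 0 ⇒ 0;  out=∅∪out(0)=∅
  fail(2) 'eb': from fail(1)=0 chase 'b': 0 ⇒ 0;  out=∅∪out(0)=∅
  fail(6) 'ed': from fail(1)=0 chase 'd': 0 ⇒ 13;  out=∅∪out(13)=∅
  fail(9) 'ae': from fail(8)=0 chase 'e': 0 ⇒ 1;  out=∅∪out(1)=∅
  fail(14) 'db': from fail(13)=0 chase 'b': 0 ⇒ 0;  out=∅∪out(0)=∅
  fail(20) 'ce': from fail(19)=0 chase 'e': 0 ⇒ 1;  out=∅∪out(1)=∅
  fail(3) 'ebb': from fail(2)=0 chase 'b': 0 ⇒ 0;  out=∅∪out(0)=∅
  fail(7) 'edc': from fail(6)=13 chase 'c': 13→0 ⇒ 19;  out={1}∪out(19)={1}
  fail(10) 'aec': from fail(9)=1 chase 'c': 1→0 ⇒ 19;  out=∅∪out(19)=∅
  fail(15) 'dba': from fail(14)=0 chase 'a': 0 ⇒ 8;  out=∅∪out(8)=∅
  fail(21) 'cee': from fail(20)=1 chase 'e': 1→0 ⇒ 1;  out={4}∪out(1)={4}
  fail(4) 'ebbd': from fail(3)=0 chase 'd': 0 ⇒ 13;  out=∅∪out(13)=∅
  fail(11) 'aece': from fail(10)=19 chase 'e': 19 ⇒ 20;  out=∅∪out(20)=∅
  fail(16) 'dbaa': from fail(15)=8 chase 'a': 8→0 ⇒ 8;  out=∅∪out(8)=∅
  fail(5) 'ebbdd': from fail(4)=13 chase 'd': 13→0 ⇒ 13;  out={0}∪out(13)={0}
  fail(12) 'aecee': from fail(11)=20 chase 'e': 20 ⇒ 21;  out={2}∪out(21)={2,4}
  fail(17) 'dbaaa': from fail(16)=8 chase 'a': 8→0 ⇒ 8;  out=∅∪out(8)=∅
  fail(18) 'dbaaac': from fail(17)=8 chase 'c': 8→0 ⇒ 19;  out={3}∪out(19)={3}

Text stream:
i=0 'e': node 0→1
i=1 'd': node 1→6
i=2 'c': node 6→7  → match P1@[0:2]
i=3 'e': node 7→20 (via fail)
i=4 'a': node 20→8 (via fail)
i=5 'd': node 8→13 (via fail)
i=6 'e': node 13→1 (via fail)
i=7 'a': node 1→8 (via fail)
i=8 'e': node 8→9
i=9 'b': node 9→2 (via fail)
i=10 'b': node 2→3
i=11 'd': node 3→4
i=12 'd': node 4→5  → match P0@[8:12]
i=13 'a': node 5→8 (via fail)
i=14 'b': node 8→0 (via fail)
i=15 'c': node 0→19
i=16 'e': node 19→20
i=17 'b': node 20→2 (via fail)
i=18 'b': node 2→3
i=19 'd': node 3→4
i=20 'd': node 4→5  → match P0@[16:20]
i=21 'a': node 5→8 (via fail)
i=22 'e': node 8→9
i=23 'c': node 9→10
i=24 'e': node 10→11
i=25 'e': node 11→12  → match P2@[21:25],P4@[23:25]
i=26 'a': node 12→8 (via fail)
i=27 'a': node 8→8 (via fail)
i=28 'a': node 8→8 (via fail)
i=29 'a': node 8→8 (via fail)
i=30 'e': node 8→9
i=31 'd': node 9→6 (via fail)
i=32 'c': node 6→7  → match P1@[30:32]
i=33 'e': node 7→20 (via fail)
i=34 'e': node 20→21  → match P4@[32:34]
i=35 'e': node 21→1 (via fail)
i=36 'b': node 1→2
i=37 'b': node 2→3
i=38 'd': node 3→4
i=39 'd': node 4→5  → match P0@[35:39]
i=40 'a': node 5→8 (via fail)
i=41 'b': node 8→0 (via fail)
i=42 'b': node 0→0
i=43 'a': node 0→8
i=44 'a': node 8→8 (via fail)
i=45 'e': node 8→9
i=46 'c': node 9→10
i=47 'e': node 10→11
i=48 'e': node 11→12  → match P2@[44:48],P4@[46:48]
i=49 'e': node 12→1 (via fail)

Matches: [[2,1],[12,0],[20,0],[25,2],[25,4],[32,1],[34,4],[39,0],[48,2],[48,4]]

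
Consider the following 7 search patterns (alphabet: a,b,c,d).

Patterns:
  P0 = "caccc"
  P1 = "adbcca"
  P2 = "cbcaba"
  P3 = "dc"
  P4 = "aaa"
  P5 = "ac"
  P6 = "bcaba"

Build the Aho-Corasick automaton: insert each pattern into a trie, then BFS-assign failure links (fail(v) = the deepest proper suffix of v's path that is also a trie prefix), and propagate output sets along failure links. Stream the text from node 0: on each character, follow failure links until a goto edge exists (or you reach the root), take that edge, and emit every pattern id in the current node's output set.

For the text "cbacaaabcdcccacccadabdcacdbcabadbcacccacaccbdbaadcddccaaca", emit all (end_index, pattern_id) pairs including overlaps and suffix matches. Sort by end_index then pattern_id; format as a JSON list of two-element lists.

Build automaton:
Trie nodes:
  n0 'ε': a→6 b→22 c→1 d→17
  n1 'c': a→2 b→12
  n2 'ca': c→3
  n3 'cac': c→4
  n4 'cacc': c→5
  n5 'caccc': ·  ←P0
  n6 'a': a→19 c→21 d→7
  n7 'ad': b→8
  n8 'adb': c→9
  n9 'adbc': c→10
  n10 'adbcc': a→11
  n11 'adbcca': ·  ←P1
  n12 'cb': c→13
  n13 'cbc': a→14
  n14 'cbca': b→15
  n15 'cbcab': a→16
  n16 'cbcaba': ·  ←P2
  n17 'd': c→18
  n18 'dc': ·  ←P3
  n19 'aa': a→20
  n20 'aaa': ·  ←P4
  n21 'ac': ·  ←P5
  n22 'b': c→23
  n23 'bc': a→24
  n24 'bca': b→25
  n25 'bcab': a→26
  n26 'bcaba': ·  ←P6

Failure links (BFS by depth):
  fail(1) 'c': from fail(0)=0 chase 'c': 0 ⇒ 0;  out=∅∪out(0)=∅
  fail(6) 'a': from fail(0)=0 chase 'a': 0 ⇒ 0;  out=∅∪out(0)=∅
  fail(17) 'd': from fail(0)=0 chase 'd': 0 ⇒ 0;  out=∅∪out(0)=∅
  fail(22) 'b': from fail(0)=0 chase 'b': 0 ⇒ 0;  out=∅∪out(0)=∅
  fail(2) 'ca': from fail(1)=0 chase 'a': 0 ⇒ 6;  out=∅∪out(6)=∅
  fail(7) 'ad': from fail(6)=0 chase 'd': 0 ⇒ 17;  out=∅∪out(17)=∅
  fail(12) 'cb': from fail(1)=0 chase 'b': 0 ⇒ 22;  out=∅∪out(22)=∅
  fail(18) 'dc': from fail(17)=0 chase 'c': 0 ⇒ 1;  out={3}∪out(1)={3}
  fail(19) 'aa': from fail(6)=0 chase 'a': 0 ⇒ 6;  out=∅∪out(6)=∅
  fail(21) 'ac': from fail(6)=0 chase 'c': 0 ⇒ 1;  out={5}∪out(1)={5}
  fail(23) 'bc': from fail(22)=0 chase 'c': 0 ⇒ 1;  out=∅∪out(1)=∅
  fail(3) 'cac': from fail(2)=6 chase 'c': 6 ⇒ 21;  out=∅∪out(21)={5}
  fail(8) 'adb': from fail(7)=17 chase 'b': 17→0 ⇒ 22;  out=∅∪out(22)=∅
  fail(13) 'cbc': from fail(12)=22 chase 'c': 22 ⇒ 23;  out=∅∪out(23)=∅
  fail(20) 'aaa': from fail(19)=6 chase 'a': 6 ⇒ 19;  out={4}∪out(19)={4}
  fail(24) 'bca': from fail(23)=1 chase 'a': 1 ⇒ 2;  out=∅∪out(2)=∅
  fail(4) 'cacc': from fail(3)=21 chase 'c': 21→1→0 ⇒ 1;  out=∅∪out(1)=∅
  fail(9) 'adbc': from fail(8)=22 chase 'c': 22 ⇒ 23;  out=∅∪out(23)=∅
  fail(14) 'cbca': from fail(13)=23 chase 'a': 23 ⇒ 24;  out=∅∪out(24)=∅
  fail(25) 'bcab': from fail(24)=2 chase 'b': 2→6→0 ⇒ 22;  out=∅∪out(22)=∅
  fail(5) 'caccc': from fail(4)=1 chase 'c': 1→0 ⇒ 1;  out={0}∪out(1)={0}
  fail(10) 'adbcc': from fail(9)=23 chase 'c': 23→1→0 ⇒ 1;  out=∅∪out(1)=∅
  fail(15) 'cbcab': from fail(14)=24 chase 'b': 24 ⇒ 25;  out=∅∪out(25)=∅
  fail(26) 'bcaba': from fail(25)=22 chase 'a': 22→0 ⇒ 6;  out={6}∪out(6)={6}
  fail(11) 'adbcca': from fail(10)=1 chase 'a': 1 ⇒ 2;  out={1}∪out(2)={1}
  fail(16) 'cbcaba': from fail(15)=25 chase 'a': 25 ⇒ 26;  out={2}∪out(26)={2,6}

Scan:
pos 0 'c': at 1
pos 1 'b': at 12
pos 2 'a': at 6 (fail-walked)
pos 3 'c': at 21  → match P5@[2:3]
pos 4 'a': at 2 (fail-walked)
pos 5 'a': at 19 (fail-walked)
pos 6 'a': at 20  → match P4@[4:6]
pos 7 'b': at 22 (fail-walked)
pos 8 'c': at 23
pos 9 'd': at 17 (fail-walked)
pos 10 'c': at 18  → match P3@[9:10]
pos 11 'c': at 1 (fail-walked)
pos 12 'c': at 1 (fail-walked)
pos 13 'a': at 2
pos 14 'c': at 3  → match P5@[13:14]
pos 15 'c': at 4
pos 16 'c': at 5  → match P0@[12:16]
pos 17 'a': at 2 (fail-walked)
pos 18 'd': at 7 (fail-walked)
pos 19 'a': at 6 (fail-walked)
pos 20 'b': at 22 (fail-walked)
pos 21 'd': at 17 (fail-walked)
pos 22 'c': at 18  → match P3@[21:22]
pos 23 'a': at 2 (fail-walked)
pos 24 'c': at 3  → match P5@[23:24]
pos 25 'd': at 17 (fail-walked)
pos 26 'b': at 22 (fail-walked)
pos 27 'c': at 23
pos 28 'a': at 24
pos 29 'b': at 25
pos 30 'a': at 26  → match P6@[26:30]
pos 31 'd': at 7 (fail-walked)
pos 32 'b': at 8
pos 33 'c': at 9
pos 34 'a': at 24 (fail-walked)
pos 35 'c': at 3 (fail-walked)  → match P5@[34:35]
pos 36 'c': at 4
pos 37 'c': at 5  → match P0@[33:37]
pos 38 'a': at 2 (fail-walked)
pos 39 'c': at 3  → match P5@[38:39]
pos 40 'a': at 2 (fail-walked)
pos 41 'c': at 3  → match P5@[40:41]
pos 42 'c': at 4
pos 43 'b': at 12 (fail-walked)
pos 44 'd': at 17 (fail-walked)
pos 45 'b': at 22 (fail-walked)
pos 46 'a': at 6 (fail-walked)
pos 47 'a': at 19
pos 48 'd': at 7 (fail-walked)
pos 49 'c': at 18 (fail-walked)  → match P3@[48:49]
pos 50 'd': at 17 (fail-walked)
pos 51 'd': at 17 (fail-walked)
pos 52 'c': at 18  → match P3@[51:52]
pos 53 'c': at 1 (fail-walked)
pos 54 'a': at 2
pos 55 'a': at 19 (fail-walked)
pos 56 'c': at 21 (fail-walked)  → match P5@[55:56]
pos 57 'a': at 2 (fail-walked)

All matches (sorted): [[3,5],[6,4],[10,3],[14,5],[16,0],[22,3],[24,5],[30,6],[35,5],[37,0],[39,5],[41,5],[49,3],[52,3],[56,5]]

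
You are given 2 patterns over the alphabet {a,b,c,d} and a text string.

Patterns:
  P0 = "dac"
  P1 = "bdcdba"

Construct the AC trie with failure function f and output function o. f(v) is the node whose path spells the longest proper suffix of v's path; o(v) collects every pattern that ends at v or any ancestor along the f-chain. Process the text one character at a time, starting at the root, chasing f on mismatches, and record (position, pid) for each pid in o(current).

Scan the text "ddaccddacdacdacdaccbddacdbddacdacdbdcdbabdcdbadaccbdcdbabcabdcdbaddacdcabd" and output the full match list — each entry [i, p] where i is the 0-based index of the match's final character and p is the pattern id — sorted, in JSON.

Construct AC machine:
Trie (insert patterns):
  0='ε' goto b→4 d→1
  1='d' goto a→2
  2='da' goto c→3
  3='dac' goto ·  ←P0
  4='b' goto d→5
  5='bd' goto c→6
  6='bdc' goto d→7
  7='bdcd' goto b→8
  8='bdcdb' goto a→9
  9='bdcdba' goto ·  ←P1

Failure links (BFS by depth):
  n1('d'): parent n0 fail=0; on 'd' 0 → fail=0;  out ∅∪∅=∅
  n4('b'): parent n0 fail=0; on 'b' 0 → fail=0;  out ∅∪∅=∅
  n2('da'): parent n1 fail=0; on 'a' 0 → fail=0;  out ∅∪∅=∅
  n5('bd'): parent n4 fail=0; on 'd' 0 → fail=1;  out ∅∪∅=∅
  n3('dac'): parent n2 fail=0; on 'c' 0 → fail=0;  out {0}∪∅={0}
  n6('bdc'): parent n5 fail=1; on 'c' 1→0 → fail=0;  out ∅∪∅=∅
  n7('bdcd'): parent n6 fail=0; on 'd' 0 → fail=1;  out ∅∪∅=∅
  n8('bdcdb'): parent n7 fail=1; on 'b' 1→0 → fail=4;  out ∅∪∅=∅
  n9('bdcdba'): parent n8 fail=4; on 'a' 4→0 → fail=0;  out {1}∪∅={1}

Text stream:
[0] read 'd'  n0⇒n1
[1] read 'd'  n1⇒n1 ·f
[2] read 'a'  n1⇒n2
[3] read 'c'  n2⇒n3  emit P0@[1:3]
[4] read 'c'  n3⇒n0 ·f
[5] read 'd'  n0⇒n1
[6] read 'd'  n1⇒n1 ·f
[7] read 'a'  n1⇒n2
[8] read 'c'  n2⇒n3  emit P0@[6:8]
[9] read 'd'  n3⇒n1 ·f
[10] read 'a'  n1⇒n2
[11] read 'c'  n2⇒n3  emit P0@[9:11]
[12] read 'd'  n3⇒n1 ·f
[13] read 'a'  n1⇒n2
[14] read 'c'  n2⇒n3  emit P0@[12:14]
[15] read 'd'  n3⇒n1 ·f
[16] read 'a'  n1⇒n2
[17] read 'c'  n2⇒n3  emit P0@[15:17]
[18] read 'c'  n3⇒n0 ·f
[19] read 'b'  n0⇒n4
[20] read 'd'  n4⇒n5
[21] read 'd'  n5⇒n1 ·f
[22] read 'a'  n1⇒n2
[23] read 'c'  n2⇒n3  emit P0@[21:23]
[24] read 'd'  n3⇒n1 ·f
[25] read 'b'  n1⇒n4 ·f
[26] read 'd'  n4⇒n5
[27] read 'd'  n5⇒n1 ·f
[28] read 'a'  n1⇒n2
[29] read 'c'  n2⇒n3  emit P0@[27:29]
[30] read 'd'  n3⇒n1 ·f
[31] read 'a'  n1⇒n2
[32] read 'c'  n2⇒n3  emit P0@[30:32]
[33] read 'd'  n3⇒n1 ·f
[34] read 'b'  n1⇒n4 ·f
[35] read 'd'  n4⇒n5
[36] read 'c'  n5⇒n6
[37] read 'd'  n6⇒n7
[38] read 'b'  n7⇒n8
[39] read 'a'  n8⇒n9  emit P1@[34:39]
[40] read 'b'  n9⇒n4 ·f
[41] read 'd'  n4⇒n5
[42] read 'c'  n5⇒n6
[43] read 'd'  n6⇒n7
[44] read 'b'  n7⇒n8
[45] read 'a'  n8⇒n9  emit P1@[40:45]
[46] read 'd'  n9⇒n1 ·f
[47] read 'a'  n1⇒n2
[48] read 'c'  n2⇒n3  emit P0@[46:48]
[49] read 'c'  n3⇒n0 ·f
[50] read 'b'  n0⇒n4
[51] read 'd'  n4⇒n5
[52] read 'c'  n5⇒n6
[53] read 'd'  n6⇒n7
[54] read 'b'  n7⇒n8
[55] read 'a'  n8⇒n9  emit P1@[50:55]
[56] read 'b'  n9⇒n4 ·f
[57] read 'c'  n4⇒n0 ·f
[58] read 'a'  n0⇒n0
[59] read 'b'  n0⇒n4
[60] read 'd'  n4⇒n5
[61] read 'c'  n5⇒n6
[62] read 'd'  n6⇒n7
[63] read 'b'  n7⇒n8
[64] read 'a'  n8⇒n9  emit P1@[59:64]
[65] read 'd'  n9⇒n1 ·f
[66] read 'd'  n1⇒n1 ·f
[67] read 'a'  n1⇒n2
[68] read 'c'  n2⇒n3  emit P0@[66:68]
[69] read 'd'  n3⇒n1 ·f
[70] read 'c'  n1⇒n0 ·f
[71] read 'a'  n0⇒n0
[72] read 'b'  n0⇒n4
[73] read 'd'  n4⇒n5

Result: [[3,0],[8,0],[11,0],[14,0],[17,0],[23,0],[29,0],[32,0],[39,1],[45,1],[48,0],[55,1],[64,1],[68,0]]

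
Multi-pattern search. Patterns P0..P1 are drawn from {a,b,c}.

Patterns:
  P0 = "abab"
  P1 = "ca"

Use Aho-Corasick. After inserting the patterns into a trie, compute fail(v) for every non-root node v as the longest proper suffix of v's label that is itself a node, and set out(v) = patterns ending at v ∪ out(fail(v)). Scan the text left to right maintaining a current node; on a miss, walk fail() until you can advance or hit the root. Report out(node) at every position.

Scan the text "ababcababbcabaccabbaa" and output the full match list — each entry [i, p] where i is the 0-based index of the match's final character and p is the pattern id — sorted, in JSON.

Construct AC machine:
Trie nodes:
  0='ε' goto a→1 c→5
  1='a' goto b→2
  2='ab' goto a→3
  3='aba' goto b→4
  4='abab' goto ·  ←P0
  5='c' goto a→6
  6='ca' goto ·  ←P1

BFS fail/out derivation:
  fail(1) 'a': from fail(0)=0 chase 'a': 0 ⇒ 0;  out=∅∪out(0)=∅
  fail(5) 'c': from fail(0)=0 chase 'c': 0 ⇒ 0;  out=∅∪out(0)=∅
  fail(2) 'ab': from fail(1)=0 chase 'b': 0 ⇒ 0;  out=∅∪out(0)=∅
  fail(6) 'ca': from fail(5)=0 chase 'a': 0 ⇒ 1;  out={1}∪out(1)={1}
  fail(3) 'aba': from fail(2)=0 chase 'a': 0 ⇒ 1;  out=∅∪out(1)=∅
  fail(4) 'abab': from fail(3)=1 chase 'b': 1 ⇒ 2;  out={0}∪out(2)={0}

Scan:
pos 0 'a': at 1
pos 1 'b': at 2
pos 2 'a': at 3
pos 3 'b': at 4  ** P0@[0:3]
pos 4 'c': at 5 (fail-walked)
pos 5 'a': at 6  ** P1@[4:5]
pos 6 'b': at 2 (fail-walked)
pos 7 'a': at 3
pos 8 'b': at 4  ** P0@[5:8]
pos 9 'b': at 0 (fail-walked)
pos 10 'c': at 5
pos 11 'a': at 6  ** P1@[10:11]
pos 12 'b': at 2 (fail-walked)
pos 13 'a': at 3
pos 14 'c': at 5 (fail-walked)
pos 15 'c': at 5 (fail-walked)
pos 16 'a': at 6  ** P1@[15:16]
pos 17 'b': at 2 (fail-walked)
pos 18 'b': at 0 (fail-walked)
pos 19 'a': at 1
pos 20 'a': at 1 (fail-walked)

All matches (sorted): [[3,0],[5,1],[8,0],[11,1],[16,1]]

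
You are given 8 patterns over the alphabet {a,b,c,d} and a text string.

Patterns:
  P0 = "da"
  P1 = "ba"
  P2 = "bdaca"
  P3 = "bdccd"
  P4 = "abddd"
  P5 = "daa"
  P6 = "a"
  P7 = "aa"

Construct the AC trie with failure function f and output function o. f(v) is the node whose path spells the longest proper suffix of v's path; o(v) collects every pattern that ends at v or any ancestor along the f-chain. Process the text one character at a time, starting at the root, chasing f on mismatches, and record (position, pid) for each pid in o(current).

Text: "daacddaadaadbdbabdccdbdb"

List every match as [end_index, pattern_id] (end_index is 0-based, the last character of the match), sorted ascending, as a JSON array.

Build:
Trie (insert patterns):
  0='ε' goto a→12 b→3 d→1
  1='d' goto a→2
  2='da' goto a→17  ←P0
  3='b' goto a→4 d→5
  4='ba' goto ·  ←P1
  5='bd' goto a→6 c→9
  6='bda' goto c→7
  7='bdac' goto a→8
  8='bdaca' goto ·  ←P2
  9='bdc' goto c→10
  10='bdcc' goto d→11
  11='bdccd' goto ·  ←P3
  12='a' goto a→18 b→13  ←P6
  13='ab' goto d→14
  14='abd' goto d→15
  15='abdd' goto d→16
  16='abddd' goto ·  ←P4
  17='daa' goto ·  ←P5
  18='aa' goto ·  ←P7

BFS fail/out derivation:
  fail(1) 'd': from fail(0)=0 chase 'd': 0 ⇒ 0;  out=∅∪out(0)=∅
  fail(3) 'b': from fail(0)=0 chase 'b': 0 ⇒ 0;  out=∅∪out(0)=∅
  fail(12) 'a': from fail(0)=0 chase 'a': 0 ⇒ 0;  out={6}∪out(0)={6}
  fail(2) 'da': from fail(1)=0 chase 'a': 0 ⇒ 12;  out={0}∪out(12)={0,6}
  fail(4) 'ba': from fail(3)=0 chase 'a': 0 ⇒ 12;  out={1}∪out(12)={1,6}
  fail(5) 'bd': from fail(3)=0 chase 'd': 0 ⇒ 1;  out=∅∪out(1)=∅
  fail(13) 'ab': from fail(12)=0 chase 'b': 0 ⇒ 3;  out=∅∪out(3)=∅
  fail(18) 'aa': from fail(12)=0 chase 'a': 0 ⇒ 12;  out={7}∪out(12)={6,7}
  fail(6) 'bda': from fail(5)=1 chase 'a': 1 ⇒ 2;  out=∅∪out(2)={0,6}
  fail(9) 'bdc': from fail(5)=1 chase 'c': 1→0 ⇒ 0;  out=∅∪out(0)=∅
  fail(14) 'abd': from fail(13)=3 chase 'd': 3 ⇒ 5;  out=∅∪out(5)=∅
  fail(17) 'daa': from fail(2)=12 chase 'a': 12 ⇒ 18;  out={5}∪out(18)={5,6,7}
  fail(7) 'bdac': from fail(6)=2 chase 'c': 2→12→0 ⇒ 0;  out=∅∪out(0)=∅
  fail(10) 'bdcc': from fail(9)=0 chase 'c': 0 ⇒ 0;  out=∅∪out(0)=∅
  fail(15) 'abdd': from fail(14)=5 chase 'd': 5→1→0 ⇒ 1;  out=∅∪out(1)=∅
  fail(8) 'bdaca': from fail(7)=0 chase 'a': 0 ⇒ 12;  out={2}∪out(12)={2,6}
  fail(11) 'bdccd': from fail(10)=0 chase 'd': 0 ⇒ 1;  out={3}∪out(1)={3}
  fail(16) 'abddd': from fail(15)=1 chase 'd': 1→0 ⇒ 1;  out={4}∪out(1)={4}

Scan:
i=0 'd': node 0→1
i=1 'a': node 1→2  emit P0@[0:1],P6@[1:1]
i=2 'a': node 2→17  emit P5@[0:2],P6@[2:2],P7@[1:2]
i=3 'c': node 17→0 (fail-walked)
i=4 'd': node 0→1
i=5 'd': node 1→1 (fail-walked)
i=6 'a': node 1→2  emit P0@[5:6],P6@[6:6]
i=7 'a': node 2→17  emit P5@[5:7],P6@[7:7],P7@[6:7]
i=8 'd': node 17→1 (fail-walked)
i=9 'a': node 1→2  emit P0@[8:9],P6@[9:9]
i=10 'a': node 2→17  emit P5@[8:10],P6@[10:10],P7@[9:10]
i=11 'd': node 17→1 (fail-walked)
i=12 'b': node 1→3 (fail-walked)
i=13 'd': node 3→5
i=14 'b': node 5→3 (fail-walked)
i=15 'a': node 3→4  emit P1@[14:15],P6@[15:15]
i=16 'b': node 4→13 (fail-walked)
i=17 'd': node 13→14
i=18 'c': node 14→9 (fail-walked)
i=19 'c': node 9→10
i=20 'd': node 10→11  emit P3@[16:20]
i=21 'b': node 11→3 (fail-walked)
i=22 'd': node 3→5
i=23 'b': node 5→3 (fail-walked)

Result: [[1,0],[1,6],[2,5],[2,6],[2,7],[6,0],[6,6],[7,5],[7,6],[7,7],[9,0],[9,6],[10,5],[10,6],[10,7],[15,1],[15,6],[20,3]]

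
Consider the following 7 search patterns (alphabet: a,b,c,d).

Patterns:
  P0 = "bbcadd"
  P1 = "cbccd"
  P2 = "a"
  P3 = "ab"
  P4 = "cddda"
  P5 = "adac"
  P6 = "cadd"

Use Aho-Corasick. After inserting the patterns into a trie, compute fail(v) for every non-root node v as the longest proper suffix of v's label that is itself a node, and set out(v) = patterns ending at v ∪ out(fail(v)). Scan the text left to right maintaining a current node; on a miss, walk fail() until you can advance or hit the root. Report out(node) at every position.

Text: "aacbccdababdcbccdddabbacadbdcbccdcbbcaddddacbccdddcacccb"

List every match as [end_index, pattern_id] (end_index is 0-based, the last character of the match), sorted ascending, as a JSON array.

Construct AC machine:
Trie (insert patterns):
  n0 'ε': a→12 b→1 c→7
  n1 'b': b→2
  n2 'bb': c→3
  n3 'bbc': a→4
  n4 'bbca': d→5
  n5 'bbcad': d→6
  n6 'bbcadd': ·  [P0 ends]
  n7 'c': a→21 b→8 d→14
  n8 'cb': c→9
  n9 'cbc': c→10
  n10 'cbcc': d→11
  n11 'cbccd': ·  [P1 ends]
  n12 'a': b→13 d→18  [P2 ends]
  n13 'ab': ·  [P3 ends]
  n14 'cd': d→15
  n15 'cdd': d→16
  n16 'cddd': a→17
  n17 'cddda': ·  [P4 ends]
  n18 'ad': a→19
  n19 'ada': c→20
  n20 'adac': ·  [P5 ends]
  n21 'ca': d→22
  n22 'cad': d→23
  n23 'cadd': ·  [P6 ends]

Failure links (BFS by depth):
  fail(1) 'b': from fail(0)=0 chase 'b': 0 ⇒ 0;  out=∅∪out(0)=∅
  fail(7) 'c': from fail(0)=0 chase 'c': 0 ⇒ 0;  out=∅∪out(0)=∅
  fail(12) 'a': from fail(0)=0 chase 'a': 0 ⇒ 0;  out={2}∪out(0)={2}
  fail(2) 'bb': from fail(1)=0 chase 'b': 0 ⇒ 1;  out=∅∪out(1)=∅
  fail(8) 'cb': from fail(7)=0 chase 'b': 0 ⇒ 1;  out=∅∪out(1)=∅
  fail(13) 'ab': from fail(12)=0 chase 'b': 0 ⇒ 1;  out={3}∪out(1)={3}
  fail(14) 'cd': from fail(7)=0 chase 'd': 0 ⇒ 0;  out=∅∪out(0)=∅
  fail(18) 'ad': from fail(12)=0 chase 'd': 0 ⇒ 0;  out=∅∪out(0)=∅
  fail(21) 'ca': from fail(7)=0 chase 'a': 0 ⇒ 12;  out=∅∪out(12)={2}
  fail(3) 'bbc': from fail(2)=1 chase 'c': 1→0 ⇒ 7;  out=∅∪out(7)=∅
  fail(9) 'cbc': from fail(8)=1 chase 'c': 1→0 ⇒ 7;  out=∅∪out(7)=∅
  fail(15) 'cdd': from fail(14)=0 chase 'd': 0 ⇒ 0;  out=∅∪out(0)=∅
  fail(19) 'ada': from fail(18)=0 chase 'a': 0 ⇒ 12;  out=∅∪out(12)={2}
  fail(22) 'cad': from fail(21)=12 chase 'd': 12 ⇒ 18;  out=∅∪out(18)=∅
  fail(4) 'bbca': from fail(3)=7 chase 'a': 7 ⇒ 21;  out=∅∪out(21)={2}
  fail(10) 'cbcc': from fail(9)=7 chase 'c': 7→0 ⇒ 7;  out=∅∪out(7)=∅
  fail(16) 'cddd': from fail(15)=0 chase 'd': 0 ⇒ 0;  out=∅∪out(0)=∅
  fail(20) 'adac': from fail(19)=12 chase 'c': 12→0 ⇒ 7;  out={5}∪out(7)={5}
  fail(23) 'cadd': from fail(22)=18 chase 'd': 18→0 ⇒ 0;  out={6}∪out(0)={6}
  fail(5) 'bbcad': from fail(4)=21 chase 'd': 21 ⇒ 22;  out=∅∪out(22)=∅
  fail(11) 'cbccd': from fail(10)=7 chase 'd': 7 ⇒ 14;  out={1}∪out(14)={1}
  fail(17) 'cddda': from fail(16)=0 chase 'a': 0 ⇒ 12;  out={4}∪out(12)={2,4}
  fail(6) 'bbcadd': from fail(5)=22 chase 'd': 22 ⇒ 23;  out={0}∪out(23)={0,6}

Scan:
[0] read 'a'  n0⇒n12  → match P2@[0:0]
[1] read 'a'  n12⇒n12 (via fail)  → match P2@[1:1]
[2] read 'c'  n12⇒n7 (via fail)
[3] read 'b'  n7⇒n8
[4] read 'c'  n8⇒n9
[5] read 'c'  n9⇒n10
[6] read 'd'  n10⇒n11  → match P1@[2:6]
[7] read 'a'  n11⇒n12 (via fail)  → match P2@[7:7]
[8] read 'b'  n12⇒n13  → match P3@[7:8]
[9] read 'a'  n13⇒n12 (via fail)  → match P2@[9:9]
[10] read 'b'  n12⇒n13  → match P3@[9:10]
[11] read 'd'  n13⇒n0 (via fail)
[12] read 'c'  n0⇒n7
[13] read 'b'  n7⇒n8
[14] read 'c'  n8⇒n9
[15] read 'c'  n9⇒n10
[16] read 'd'  n10⇒n11  → match P1@[12:16]
[17] read 'd'  n11⇒n15 (via fail)
[18] read 'd'  n15⇒n16
[19] read 'a'  n16⇒n17  → match P2@[19:19],P4@[15:19]
[20] read 'b'  n17⇒n13 (via fail)  → match P3@[19:20]
[21] read 'b'  n13⇒n2 (via fail)
[22] read 'a'  n2⇒n12 (via fail)  → match P2@[22:22]
[23] read 'c'  n12⇒n7 (via fail)
[24] read 'a'  n7⇒n21  → match P2@[24:24]
[25] read 'd'  n21⇒n22
[26] read 'b'  n22⇒n1 (via fail)
[27] read 'd'  n1⇒n0 (via fail)
[28] read 'c'  n0⇒n7
[29] read 'b'  n7⇒n8
[30] read 'c'  n8⇒n9
[31] read 'c'  n9⇒n10
[32] read 'd'  n10⇒n11  → match P1@[28:32]
[33] read 'c'  n11⇒n7 (via fail)
[34] read 'b'  n7⇒n8
[35] read 'b'  n8⇒n2 (via fail)
[36] read 'c'  n2⇒n3
[37] read 'a'  n3⇒n4  → match P2@[37:37]
[38] read 'd'  n4⇒n5
[39] read 'd'  n5⇒n6  → match P0@[34:39],P6@[36:39]
[40] read 'd'  n6⇒n0 (via fail)
[41] read 'd'  n0⇒n0
[42] read 'a'  n0⇒n12  → match P2@[42:42]
[43] read 'c'  n12⇒n7 (via fail)
[44] read 'b'  n7⇒n8
[45] read 'c'  n8⇒n9
[46] read 'c'  n9⇒n10
[47] read 'd'  n10⇒n11  → match P1@[43:47]
[48] read 'd'  n11⇒n15 (via fail)
[49] read 'd'  n15⇒n16
[50] read 'c'  n16⇒n7 (via fail)
[51] read 'a'  n7⇒n21  → match P2@[51:51]
[52] read 'c'  n21⇒n7 (via fail)
[53] read 'c'  n7⇒n7 (via fail)
[54] read 'c'  n7⇒n7 (via fail)
[55] read 'b'  n7⇒n8

Result: [[0,2],[1,2],[6,1],[7,2],[8,3],[9,2],[10,3],[16,1],[19,2],[19,4],[20,3],[22,2],[24,2],[32,1],[37,2],[39,0],[39,6],[42,2],[47,1],[51,2]]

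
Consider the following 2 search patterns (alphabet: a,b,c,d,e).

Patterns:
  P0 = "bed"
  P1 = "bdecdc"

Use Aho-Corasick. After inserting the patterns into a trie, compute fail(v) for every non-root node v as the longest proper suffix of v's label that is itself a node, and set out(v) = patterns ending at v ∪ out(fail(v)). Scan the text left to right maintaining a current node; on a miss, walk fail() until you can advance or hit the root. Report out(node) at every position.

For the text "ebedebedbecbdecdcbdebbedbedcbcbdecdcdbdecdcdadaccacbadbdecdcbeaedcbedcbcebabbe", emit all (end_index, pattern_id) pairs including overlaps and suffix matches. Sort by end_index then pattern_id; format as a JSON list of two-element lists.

Construct AC machine:
Trie nodes:
  n0 'ε': b→1
  n1 'b': d→4 e→2
  n2 'be': d→3
  n3 'bed': ·  [P0 ends]
  n4 'bd': e→5
  n5 'bde': c→6
  n6 'bdec': d→7
  n7 'bdecd': c→8
  n8 'bdecdc': ·  [P1 ends]

Failure links (BFS by depth):
  n1('b'): parent n0 fail=0; on 'b' 0 → fail=0;  out ∅∪∅=∅
  n2('be'): parent n1 fail=0; on 'e' 0 → fail=0;  out ∅∪∅=∅
  n4('bd'): parent n1 fail=0; on 'd' 0 → fail=0;  out ∅∪∅=∅
  n3('bed'): parent n2 fail=0; on 'd' 0 → fail=0;  out {0}∪∅={0}
  n5('bde'): parent n4 fail=0; on 'e' 0 → fail=0;  out ∅∪∅=∅
  n6('bdec'): parent n5 fail=0; on 'c' 0 → fail=0;  out ∅∪∅=∅
  n7('bdecd'): parent n6 fail=0; on 'd' 0 → fail=0;  out ∅∪∅=∅
  n8('bdecdc'): parent n7 fail=0; on 'c' 0 → fail=0;  out {1}∪∅={1}

Scan:
[0] read 'e'  n0⇒n0
[1] read 'b'  n0⇒n1
[2] read 'e'  n1⇒n2
[3] read 'd'  n2⇒n3  emit P0@[1:3]
[4] read 'e'  n3⇒n0 (fail-walked)
[5] read 'b'  n0⇒n1
[6] read 'e'  n1⇒n2
[7] read 'd'  n2⇒n3  emit P0@[5:7]
[8] read 'b'  n3⇒n1 (fail-walked)
[9] read 'e'  n1⇒n2
[10] read 'c'  n2⇒n0 (fail-walked)
[11] read 'b'  n0⇒n1
[12] read 'd'  n1⇒n4
[13] read 'e'  n4⇒n5
[14] read 'c'  n5⇒n6
[15] read 'd'  n6⇒n7
[16] read 'c'  n7⇒n8  emit P1@[11:16]
[17] read 'b'  n8⇒n1 (fail-walked)
[18] read 'd'  n1⇒n4
[19] read 'e'  n4⇒n5
[20] read 'b'  n5⇒n1 (fail-walked)
[21] read 'b'  n1⇒n1 (fail-walked)
[22] read 'e'  n1⇒n2
[23] read 'd'  n2⇒n3  emit P0@[21:23]
[24] read 'b'  n3⇒n1 (fail-walked)
[25] read 'e'  n1⇒n2
[26] read 'd'  n2⇒n3  emit P0@[24:26]
[27] read 'c'  n3⇒n0 (fail-walked)
[28] read 'b'  n0⇒n1
[29] read 'c'  n1⇒n0 (fail-walked)
[30] read 'b'  n0⇒n1
[31] read 'd'  n1⇒n4
[32] read 'e'  n4⇒n5
[33] read 'c'  n5⇒n6
[34] read 'd'  n6⇒n7
[35] read 'c'  n7⇒n8  emit P1@[30:35]
[36] read 'd'  n8⇒n0 (fail-walked)
[37] read 'b'  n0⇒n1
[38] read 'd'  n1⇒n4
[39] read 'e'  n4⇒n5
[40] read 'c'  n5⇒n6
[41] read 'd'  n6⇒n7
[42] read 'c'  n7⇒n8  emit P1@[37:42]
[43] read 'd'  n8⇒n0 (fail-walked)
[44] read 'a'  n0⇒n0
[45] read 'd'  n0⇒n0
[46] read 'a'  n0⇒n0
[47] read 'c'  n0⇒n0
[48] read 'c'  n0⇒n0
[49] read 'a'  n0⇒n0
[50] read 'c'  n0⇒n0
[51] read 'b'  n0⇒n1
[52] read 'a'  n1⇒n0 (fail-walked)
[53] read 'd'  n0⇒n0
[54] read 'b'  n0⇒n1
[55] read 'd'  n1⇒n4
[56] read 'e'  n4⇒n5
[57] read 'c'  n5⇒n6
[58] read 'd'  n6⇒n7
[59] read 'c'  n7⇒n8  emit P1@[54:59]
[60] read 'b'  n8⇒n1 (fail-walked)
[61] read 'e'  n1⇒n2
[62] read 'a'  n2⇒n0 (fail-walked)
[63] read 'e'  n0⇒n0
[64] read 'd'  n0⇒n0
[65] read 'c'  n0⇒n0
[66] read 'b'  n0⇒n1
[67] read 'e'  n1⇒n2
[68] read 'd'  n2⇒n3  emit P0@[66:68]
[69] read 'c'  n3⇒n0 (fail-walked)
[70] read 'b'  n0⇒n1
[71] read 'c'  n1⇒n0 (fail-walked)
[72] read 'e'  n0⇒n0
[73] read 'b'  n0⇒n1
[74] read 'a'  n1⇒n0 (fail-walked)
[75] read 'b'  n0⇒n1
[76] read 'b'  n1⇒n1 (fail-walked)
[77] read 'e'  n1⇒n2

All matches (sorted): [[3,0],[7,0],[16,1],[23,0],[26,0],[35,1],[42,1],[59,1],[68,0]]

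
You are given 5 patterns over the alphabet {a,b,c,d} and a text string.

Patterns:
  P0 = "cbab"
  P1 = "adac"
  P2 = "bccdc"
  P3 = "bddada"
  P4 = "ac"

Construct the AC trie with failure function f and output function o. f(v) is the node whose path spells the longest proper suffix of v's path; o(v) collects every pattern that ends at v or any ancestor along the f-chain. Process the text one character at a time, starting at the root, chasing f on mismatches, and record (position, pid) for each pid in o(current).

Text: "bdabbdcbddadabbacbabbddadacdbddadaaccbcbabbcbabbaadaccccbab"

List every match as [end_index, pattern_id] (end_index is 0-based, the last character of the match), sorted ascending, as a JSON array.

Construct AC machine:
Trie nodes:
  n0 'ε': a→5 b→9 c→1
  n1 'c': b→2
  n2 'cb': a→3
  n3 'cba': b→4
  n4 'cbab': ·  [P0 ends]
  n5 'a': c→19 d→6
  n6 'ad': a→7
  n7 'ada': c→8
  n8 'adac': ·  [P1 ends]
  n9 'b': c→10 d→14
  n10 'bc': c→11
  n11 'bcc': d→12
  n12 'bccd': c→13
  n13 'bccdc': ·  [P2 ends]
  n14 'bd': d→15
  n15 'bdd': a→16
  n16 'bdda': d→17
  n17 'bddad': a→18
  n18 'bddada': ·  [P3 ends]
  n19 'ac': ·  [P4 ends]

Failure links (BFS by depth):
  fail(1) 'c': from fail(0)=0 chase 'c': 0 ⇒ 0;  out=∅∪out(0)=∅
  fail(5) 'a': from fail(0)=0 chase 'a': 0 ⇒ 0;  out=∅∪out(0)=∅
  fail(9) 'b': from fail(0)=0 chase 'b': 0 ⇒ 0;  out=∅∪out(0)=∅
  fail(2) 'cb': from fail(1)=0 chase 'b': 0 ⇒ 9;  out=∅∪out(9)=∅
  fail(6) 'ad': from fail(5)=0 chase 'd': 0 ⇒ 0;  out=∅∪out(0)=∅
  fail(10) 'bc': from fail(9)=0 chase 'c': 0 ⇒ 1;  out=∅∪out(1)=∅
  fail(14) 'bd': from fail(9)=0 chase 'd': 0 ⇒ 0;  out=∅∪out(0)=∅
  fail(19) 'ac': from fail(5)=0 chase 'c': 0 ⇒ 1;  out={4}∪out(1)={4}
  fail(3) 'cba': from fail(2)=9 chase 'a': 9→0 ⇒ 5;  out=∅∪out(5)=∅
  fail(7) 'ada': from fail(6)=0 chase 'a': 0 ⇒ 5;  out=∅∪out(5)=∅
  fail(11) 'bcc': from fail(10)=1 chase 'c': 1→0 ⇒ 1;  out=∅∪out(1)=∅
  fail(15) 'bdd': from fail(14)=0 chase 'd': 0 ⇒ 0;  out=∅∪out(0)=∅
  fail(4) 'cbab': from fail(3)=5 chase 'b': 5→0 ⇒ 9;  out={0}∪out(9)={0}
  fail(8) 'adac': from fail(7)=5 chase 'c': 5 ⇒ 19;  out={1}∪out(19)={1,4}
  fail(12) 'bccd': from fail(11)=1 chase 'd': 1→0 ⇒ 0;  out=∅∪out(0)=∅
  fail(16) 'bdda': from fail(15)=0 chase 'a': 0 ⇒ 5;  out=∅∪out(5)=∅
  fail(13) 'bccdc': from fail(12)=0 chase 'c': 0 ⇒ 1;  out={2}∪out(1)={2}
  fail(17) 'bddad': from fail(16)=5 chase 'd': 5 ⇒ 6;  out=∅∪out(6)=∅
  fail(18) 'bddada': from fail(17)=6 chase 'a': 6 ⇒ 7;  out={3}∪out(7)={3}

Run:
pos 0 'b': at 9
pos 1 'd': at 14
pos 2 'a': at 5 (fail-walked)
pos 3 'b': at 9 (fail-walked)
pos 4 'b': at 9 (fail-walked)
pos 5 'd': at 14
pos 6 'c': at 1 (fail-walked)
pos 7 'b': at 2
pos 8 'd': at 14 (fail-walked)
pos 9 'd': at 15
pos 10 'a': at 16
pos 11 'd': at 17
pos 12 'a': at 18  emit P3@[7:12]
pos 13 'b': at 9 (fail-walked)
pos 14 'b': at 9 (fail-walked)
pos 15 'a': at 5 (fail-walked)
pos 16 'c': at 19  emit P4@[15:16]
pos 17 'b': at 2 (fail-walked)
pos 18 'a': at 3
pos 19 'b': at 4  emit P0@[16:19]
pos 20 'b': at 9 (fail-walked)
pos 21 'd': at 14
pos 22 'd': at 15
pos 23 'a': at 16
pos 24 'd': at 17
pos 25 'a': at 18  emit P3@[20:25]
pos 26 'c': at 8 (fail-walked)  emit P1@[23:26],P4@[25:26]
pos 27 'd': at 0 (fail-walked)
pos 28 'b': at 9
pos 29 'd': at 14
pos 30 'd': at 15
pos 31 'a': at 16
pos 32 'd': at 17
pos 33 'a': at 18  emit P3@[28:33]
pos 34 'a': at 5 (fail-walked)
pos 35 'c': at 19  emit P4@[34:35]
pos 36 'c': at 1 (fail-walked)
pos 37 'b': at 2
pos 38 'c': at 10 (fail-walked)
pos 39 'b': at 2 (fail-walked)
pos 40 'a': at 3
pos 41 'b': at 4  emit P0@[38:41]
pos 42 'b': at 9 (fail-walked)
pos 43 'c': at 10
pos 44 'b': at 2 (fail-walked)
pos 45 'a': at 3
pos 46 'b': at 4  emit P0@[43:46]
pos 47 'b': at 9 (fail-walked)
pos 48 'a': at 5 (fail-walked)
pos 49 'a': at 5 (fail-walked)
pos 50 'd': at 6
pos 51 'a': at 7
pos 52 'c': at 8  emit P1@[49:52],P4@[51:52]
pos 53 'c': at 1 (fail-walked)
pos 54 'c': at 1 (fail-walked)
pos 55 'c': at 1 (fail-walked)
pos 56 'b': at 2
pos 57 'a': at 3
pos 58 'b': at 4  emit P0@[55:58]

Result: [[12,3],[16,4],[19,0],[25,3],[26,1],[26,4],[33,3],[35,4],[41,0],[46,0],[52,1],[52,4],[58,0]]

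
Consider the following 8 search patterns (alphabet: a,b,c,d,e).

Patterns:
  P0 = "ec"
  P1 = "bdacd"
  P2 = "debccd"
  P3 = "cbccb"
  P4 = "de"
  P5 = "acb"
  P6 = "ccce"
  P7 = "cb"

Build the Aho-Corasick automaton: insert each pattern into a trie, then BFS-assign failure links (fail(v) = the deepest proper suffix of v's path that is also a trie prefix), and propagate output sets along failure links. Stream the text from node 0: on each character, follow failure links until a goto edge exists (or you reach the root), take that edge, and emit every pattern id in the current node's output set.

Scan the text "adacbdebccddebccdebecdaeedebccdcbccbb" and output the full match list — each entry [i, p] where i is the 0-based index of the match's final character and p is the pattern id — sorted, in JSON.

Build automaton:
Trie nodes:
  0='ε' goto a→19 b→3 c→14 d→8 e→1
  1='e' goto c→2
  2='ec' goto ·  [P0 ends]
  3='b' goto d→4
  4='bd' goto a→5
  5='bda' goto c→6
  6='bdac' goto d→7
  7='bdacd' goto ·  [P1 ends]
  8='d' goto e→9
  9='de' goto b→10  [P4 ends]
  10='deb' goto c→11
  11='debc' goto c→12
  12='debcc' goto d→13
  13='debccd' goto ·  [P2 ends]
  14='c' goto b→15 c→22
  15='cb' goto c→16  [P7 ends]
  16='cbc' goto c→17
  17='cbcc' goto b→18
  18='cbccb' goto ·  [P3 ends]
  19='a' goto c→20
  20='ac' goto b→21
  21='acb' goto ·  [P5 ends]
  22='cc' goto c→23
  23='ccc' goto e→24
  24='ccce' goto ·  [P6 ends]

Failure links (BFS by depth):
  n1('e'): parent n0 fail=0; on 'e' 0 → fail=0;  out ∅∪∅=∅
  n3('b'): parent n0 fail=0; on 'b' 0 → fail=0;  out ∅∪∅=∅
  n8('d'): parent n0 fail=0; on 'd' 0 → fail=0;  out ∅∪∅=∅
  n14('c'): parent n0 fail=0; on 'c' 0 → fail=0;  out ∅∪∅=∅
  n19('a'): parent n0 fail=0; on 'a' 0 → fail=0;  out ∅∪∅=∅
  n2('ec'): parent n1 fail=0; on 'c' 0 → fail=14;  out {0}∪∅={0}
  n4('bd'): parent n3 fail=0; on 'd' 0 → fail=8;  out ∅∪∅=∅
  n9('de'): parent n8 fail=0; on 'e' 0 → fail=1;  out {4}∪∅={4}
  n15('cb'): parent n14 fail=0; on 'b' 0 → fail=3;  out {7}∪∅={7}
  n20('ac'): parent n19 fail=0; on 'c' 0 → fail=14;  out ∅∪∅=∅
  n22('cc'): parent n14 fail=0; on 'c' 0 → fail=14;  out ∅∪∅=∅
  n5('bda'): parent n4 fail=8; on 'a' 8→0 → fail=19;  out ∅∪∅=∅
  n10('deb'): parent n9 fail=1; on 'b' 1→0 → fail=3;  out ∅∪∅=∅
  n16('cbc'): parent n15 fail=3; on 'c' 3→0 → fail=14;  out ∅∪∅=∅
  n21('acb'): parent n20 fail=14; on 'b' 14 → fail=15;  out {5}∪{7}={5,7}
  n23('ccc'): parent n22 fail=14; on 'c' 14 → fail=22;  out ∅∪∅=∅
  n6('bdac'): parent n5 fail=19; on 'c' 19 → fail=20;  out ∅∪∅=∅
  n11('debc'): parent n10 fail=3; on 'c' 3→0 → fail=14;  out ∅∪∅=∅
  n17('cbcc'): parent n16 fail=14; on 'c' 14 → fail=22;  out ∅∪∅=∅
  n24('ccce'): parent n23 fail=22; on 'e' 22→14→0 → fail=1;  out {6}∪∅={6}
  n7('bdacd'): parent n6 fail=20; on 'd' 20→14→0 → fail=8;  out {1}∪∅={1}
  n12('debcc'): parent n11 fail=14; on 'c' 14 → fail=22;  out ∅∪∅=∅
  n18('cbccb'): parent n17 fail=22; on 'b' 22→14 → fail=15;  out {3}∪{7}={3,7}
  n13('debccd'): parent n12 fail=22; on 'd' 22→14→0 → fail=8;  out {2}∪∅={2}

Text stream:
[0] read 'a'  n0⇒n19
[1] read 'd'  n19⇒n8 ·f
[2] read 'a'  n8⇒n19 ·f
[3] read 'c'  n19⇒n20
[4] read 'b'  n20⇒n21  ** P5@[2:4],P7@[3:4]
[5] read 'd'  n21⇒n4 ·f
[6] read 'e'  n4⇒n9 ·f  ** P4@[5:6]
[7] read 'b'  n9⇒n10
[8] read 'c'  n10⇒n11
[9] read 'c'  n11⇒n12
[10] read 'd'  n12⇒n13  ** P2@[5:10]
[11] read 'd'  n13⇒n8 ·f
[12] read 'e'  n8⇒n9  ** P4@[11:12]
[13] read 'b'  n9⇒n10
[14] read 'c'  n10⇒n11
[15] read 'c'  n11⇒n12
[16] read 'd'  n12⇒n13  ** P2@[11:16]
[17] read 'e'  n13⇒n9 ·f  ** P4@[16:17]
[18] read 'b'  n9⇒n10
[19] read 'e'  n10⇒n1 ·f
[20] read 'c'  n1⇒n2  ** P0@[19:20]
[21] read 'd'  n2⇒n8 ·f
[22] read 'a'  n8⇒n19 ·f
[23] read 'e'  n19⇒n1 ·f
[24] read 'e'  n1⇒n1 ·f
[25] read 'd'  n1⇒n8 ·f
[26] read 'e'  n8⇒n9  ** P4@[25:26]
[27] read 'b'  n9⇒n10
[28] read 'c'  n10⇒n11
[29] read 'c'  n11⇒n12
[30] read 'd'  n12⇒n13  ** P2@[25:30]
[31] read 'c'  n13⇒n14 ·f
[32] read 'b'  n14⇒n15  ** P7@[31:32]
[33] read 'c'  n15⇒n16
[34] read 'c'  n16⇒n17
[35] read 'b'  n17⇒n18  ** P3@[31:35],P7@[34:35]
[36] read 'b'  n18⇒n3 ·f

Matches: [[4,5],[4,7],[6,4],[10,2],[12,4],[16,2],[17,4],[20,0],[26,4],[30,2],[32,7],[35,3],[35,7]]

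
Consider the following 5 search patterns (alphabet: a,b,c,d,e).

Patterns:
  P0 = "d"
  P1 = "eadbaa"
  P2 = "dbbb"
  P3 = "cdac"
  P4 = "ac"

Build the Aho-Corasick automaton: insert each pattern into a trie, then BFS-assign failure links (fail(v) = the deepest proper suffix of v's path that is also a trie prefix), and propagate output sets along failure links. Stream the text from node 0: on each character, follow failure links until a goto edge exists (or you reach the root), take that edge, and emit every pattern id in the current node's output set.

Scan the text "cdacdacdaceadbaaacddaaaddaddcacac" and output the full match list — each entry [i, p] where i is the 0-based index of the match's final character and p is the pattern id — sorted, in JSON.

Construct AC machine:
Trie nodes:
  n0 'ε': a→15 c→11 d→1 e→2
  n1 'd': b→8  [P0 ends]
  n2 'e': a→3
  n3 'ea': d→4
  n4 'ead': b→5
  n5 'eadb': a→6
  n6 'eadba': a→7
  n7 'eadbaa': ·  [P1 ends]
  n8 'db': b→9
  n9 'dbb': b→10
  n10 'dbbb': ·  [P2 ends]
  n11 'c': d→12
  n12 'cd': a→13
  n13 'cda': c→14
  n14 'cdac': ·  [P3 ends]
  n15 'a': c→16
  n16 'ac': ·  [P4 ends]

BFS fail/out derivation:
  fail(1) 'd': from fail(0)=0 chase 'd': 0 ⇒ 0;  out={0}∪out(0)={0}
  fail(2) 'e': from fail(0)=0 chase 'e': 0 ⇒ 0;  out=∅∪out(0)=∅
  fail(11) 'c': from fail(0)=0 chase 'c': 0 ⇒ 0;  out=∅∪out(0)=∅
  fail(15) 'a': from fail(0)=0 chase 'a': 0 ⇒ 0;  out=∅∪out(0)=∅
  fail(3) 'ea': from fail(2)=0 chase 'a': 0 ⇒ 15;  out=∅∪out(15)=∅
  fail(8) 'db': from fail(1)=0 chase 'b': 0 ⇒ 0;  out=∅∪out(0)=∅
  fail(12) 'cd': from fail(11)=0 chase 'd': 0 ⇒ 1;  out=∅∪out(1)={0}
  fail(16) 'ac': from fail(15)=0 chase 'c': 0 ⇒ 11;  out={4}∪out(11)={4}
  fail(4) 'ead': from fail(3)=15 chase 'd': 15→0 ⇒ 1;  out=∅∪out(1)={0}
  fail(9) 'dbb': from fail(8)=0 chase 'b': 0 ⇒ 0;  out=∅∪out(0)=∅
  fail(13) 'cda': from fail(12)=1 chase 'a': 1→0 ⇒ 15;  out=∅∪out(15)=∅
  fail(5) 'eadb': from fail(4)=1 chase 'b': 1 ⇒ 8;  out=∅∪out(8)=∅
  fail(10) 'dbbb': from fail(9)=0 chase 'b': 0 ⇒ 0;  out={2}∪out(0)={2}
  fail(14) 'cdac': from fail(13)=15 chase 'c': 15 ⇒ 16;  out={3}∪out(16)={3,4}
  fail(6) 'eadba': from fail(5)=8 chase 'a': 8→0 ⇒ 15;  out=∅∪out(15)=∅
  fail(7) 'eadbaa': from fail(6)=15 chase 'a': 15→0 ⇒ 15;  out={1}∪out(15)={1}

Text stream:
pos 0 'c': at 11
pos 1 'd': at 12  → match P0@[1:1]
pos 2 'a': at 13
pos 3 'c': at 14  → match P3@[0:3],P4@[2:3]
pos 4 'd': at 12 ·f  → match P0@[4:4]
pos 5 'a': at 13
pos 6 'c': at 14  → match P3@[3:6],P4@[5:6]
pos 7 'd': at 12 ·f  → match P0@[7:7]
pos 8 'a': at 13
pos 9 'c': at 14  → match P3@[6:9],P4@[8:9]
pos 10 'e': at 2 ·f
pos 11 'a': at 3
pos 12 'd': at 4  → match P0@[12:12]
pos 13 'b': at 5
pos 14 'a': at 6
pos 15 'a': at 7  → match P1@[10:15]
pos 16 'a': at 15 ·f
pos 17 'c': at 16  → match P4@[16:17]
pos 18 'd': at 12 ·f  → match P0@[18:18]
pos 19 'd': at 1 ·f  → match P0@[19:19]
pos 20 'a': at 15 ·f
pos 21 'a': at 15 ·f
pos 22 'a': at 15 ·f
pos 23 'd': at 1 ·f  → match P0@[23:23]
pos 24 'd': at 1 ·f  → match P0@[24:24]
pos 25 'a': at 15 ·f
pos 26 'd': at 1 ·f  → match P0@[26:26]
pos 27 'd': at 1 ·f  → match P0@[27:27]
pos 28 'c': at 11 ·f
pos 29 'a': at 15 ·f
pos 30 'c': at 16  → match P4@[29:30]
pos 31 'a': at 15 ·f
pos 32 'c': at 16  → match P4@[31:32]

Matches: [[1,0],[3,3],[3,4],[4,0],[6,3],[6,4],[7,0],[9,3],[9,4],[12,0],[15,1],[17,4],[18,0],[19,0],[23,0],[24,0],[26,0],[27,0],[30,4],[32,4]]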